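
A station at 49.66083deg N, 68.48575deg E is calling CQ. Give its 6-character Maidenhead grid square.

MN49fp

Offset from 180°W / 90°S: lon 248.4857°, lat 139.6608°.
Field: lon ⌊248.4857/20⌋ = 12 → M; lat ⌊139.6608/10⌋ = 13 → N.
Square: lon ⌊8.4857/2⌋ = 4; lat ⌊9.6608/1⌋ = 9.
Subsquare: lon ⌊0.4857/0.0833333⌋ = 5 → f; lat ⌊0.6608/0.0416667⌋ = 15 → p.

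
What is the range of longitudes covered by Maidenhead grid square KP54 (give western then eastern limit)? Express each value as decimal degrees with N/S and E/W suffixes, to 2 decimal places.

Field K=10, P=15: +10·20° lon, +15·10° lat → SW at lon 20°, lat 60°.
Square 5, 4: +5·2° lon, +4·1° lat → SW at lon 30°, lat 64°.
Cell spans 2° lon × 1° lat.
west 30.00° E, east 32.00° E.

30.00° E, 32.00° E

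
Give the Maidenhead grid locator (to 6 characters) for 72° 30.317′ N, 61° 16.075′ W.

FQ92im

Shift to the Maidenhead origin (180°W, 90°S): lon 118.7321, lat 162.5053.
Field: lon ⌊118.7321/20⌋ = 5 → F; lat ⌊162.5053/10⌋ = 16 → Q.
Square: lon ⌊18.7321/2⌋ = 9; lat ⌊2.5053/1⌋ = 2.
Subsquare: lon ⌊0.7321/0.0833333⌋ = 8 → i; lat ⌊0.5053/0.0416667⌋ = 12 → m.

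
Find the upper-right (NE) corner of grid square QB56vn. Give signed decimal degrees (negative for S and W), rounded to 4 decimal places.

-73.4167, 151.8333

Field Q=16, B=1: +16·20° lon, +1·10° lat → SW at lon 140°, lat -80°.
Square 5, 6: +5·2° lon, +6·1° lat → SW at lon 150°, lat -74°.
Subsquare v=21, n=13: +21·0.0833333° lon, +13·0.0416667° lat → SW at lon 151.75°, lat -73.4583°.
Cell spans 0.0833333° lon × 0.0416667° lat. NE corner is SW corner plus one full cell.
latitude -73.4167, longitude 151.8333.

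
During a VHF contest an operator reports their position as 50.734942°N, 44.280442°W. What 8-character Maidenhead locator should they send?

GO70ur66

Add 180° to longitude and 90° to latitude: 135.71956, 140.73494.
Field: 135.71956/20 → 6 → G, 140.73494/10 → 14 → O; chars GO.
Square: 15.71956/2 → 7, 0.73494/1 → 0; chars 70.
Subsquare: 1.71956/0.0833333 → 20 → u, 0.73494/0.0416667 → 17 → r; chars ur.
Extended square: 0.05289/0.00833333 → 6, 0.02661/0.00416667 → 6; chars 66.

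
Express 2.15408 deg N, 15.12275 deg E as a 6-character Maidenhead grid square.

Shift to the Maidenhead origin (180°W, 90°S): lon 195.1227, lat 92.1541.
Field (20°×10°, letters A–R): lon ⌊195.1227/20⌋ = 9 → J; lat ⌊92.1541/10⌋ = 9 → J.
Square (2°×1°, digits 0–9): lon ⌊15.1227/2⌋ = 7; lat ⌊2.1541/1⌋ = 2.
Subsquare (5′×2.5′, letters a–x): lon ⌊1.1227/0.0833333⌋ = 13 → n; lat ⌊0.1541/0.0416667⌋ = 3 → d.

JJ72nd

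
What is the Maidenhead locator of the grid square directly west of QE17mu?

QE17lu

Longitude subsquare m = 12; −1 → 11 = l.
The latitude characters are unchanged.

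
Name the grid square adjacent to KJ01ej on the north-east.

KJ01fk

Longitude subsquare e = 4; +1 → 5 = f.
Latitude subsquare j = 9; +1 → 10 = k.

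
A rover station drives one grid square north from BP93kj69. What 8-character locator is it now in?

BP93kk60

Latitude extended square 9; +1 → 10, wraps to 0, carry into subsquare.
Latitude subsquare j = 9; +1 → 10 = k.
The longitude characters are unchanged.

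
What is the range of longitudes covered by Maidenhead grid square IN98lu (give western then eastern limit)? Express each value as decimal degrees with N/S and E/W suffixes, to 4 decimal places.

1.0833° W, 1.0000° W

Field I=8, N=13: +8·20° lon, +13·10° lat → SW at lon -20°, lat 40°.
Square 9, 8: +9·2° lon, +8·1° lat → SW at lon -2°, lat 48°.
Subsquare l=11, u=20: +11·0.0833333° lon, +20·0.0416667° lat → SW at lon -1.08333°, lat 48.8333°.
Cell spans 0.0833333° lon × 0.0416667° lat.
west 1.0833° W, east 1.0000° W.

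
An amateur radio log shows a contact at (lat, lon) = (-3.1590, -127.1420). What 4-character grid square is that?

CI66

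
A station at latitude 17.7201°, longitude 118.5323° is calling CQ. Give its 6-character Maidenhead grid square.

Offset from 180°W / 90°S: lon 298.5323°, lat 107.7201°.
Field (20°×10°, letters A–R): lon ⌊298.5323/20⌋ = 14 → O; lat ⌊107.7201/10⌋ = 10 → K.
Square (2°×1°, digits 0–9): lon ⌊18.5323/2⌋ = 9; lat ⌊7.7201/1⌋ = 7.
Subsquare (5′×2.5′, letters a–x): lon ⌊0.5323/0.0833333⌋ = 6 → g; lat ⌊0.7201/0.0416667⌋ = 17 → r.

OK97gr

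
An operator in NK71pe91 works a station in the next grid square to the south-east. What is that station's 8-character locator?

NK71qe00

Longitude extended square 9; +1 → 10, wraps to 0, carry into subsquare.
Longitude subsquare p = 15; +1 → 16 = q.
Latitude extended square 1; −1 → 0.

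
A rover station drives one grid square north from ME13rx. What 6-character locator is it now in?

Latitude subsquare x = 23; +1 → 24, wraps to 0 = a, carry into square.
Latitude square 3; +1 → 4.
The longitude characters are unchanged.

ME14ra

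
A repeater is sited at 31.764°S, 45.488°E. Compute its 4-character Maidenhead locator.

LF28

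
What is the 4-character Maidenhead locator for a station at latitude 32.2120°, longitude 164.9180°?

RM22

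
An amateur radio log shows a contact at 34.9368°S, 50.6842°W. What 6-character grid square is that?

GF45pb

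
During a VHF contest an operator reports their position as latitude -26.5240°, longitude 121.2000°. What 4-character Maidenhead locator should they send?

Offset from 180°W / 90°S: lon 301.20°, lat 63.48°.
Field (20°×10°, letters A–R): 301.20/20 → 15 → P, 63.48/10 → 6 → G; chars PG.
Square (2°×1°, digits 0–9): 1.20/2 → 0, 3.48/1 → 3; chars 03.

PG03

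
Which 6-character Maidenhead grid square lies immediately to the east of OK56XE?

OK66ae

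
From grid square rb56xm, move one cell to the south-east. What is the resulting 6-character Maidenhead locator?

Longitude subsquare x = 23; +1 → 24, wraps to 0 = a, carry into square.
Longitude square 5; +1 → 6.
Latitude subsquare m = 12; −1 → 11 = l.

RB66al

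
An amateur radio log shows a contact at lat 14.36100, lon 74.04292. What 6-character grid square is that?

MK74ai

Offset from 180°W / 90°S: lon 254.0429°, lat 104.3610°.
Field (20°×10°, letters A–R): 254.0429/20 → 12 → M, 104.3610/10 → 10 → K; chars MK.
Square (2°×1°, digits 0–9): 14.0429/2 → 7, 4.3610/1 → 4; chars 74.
Subsquare (5′×2.5′, letters a–x): 0.0429/0.0833333 → 0 → a, 0.3610/0.0416667 → 8 → i; chars ai.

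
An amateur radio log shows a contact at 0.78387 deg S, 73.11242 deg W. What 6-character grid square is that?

Add 180° to longitude and 90° to latitude: 106.8876, 89.2161.
Field (20°×10°, letters A–R): lon ⌊106.8876/20⌋ = 5 → F; lat ⌊89.2161/10⌋ = 8 → I.
Square (2°×1°, digits 0–9): lon ⌊6.8876/2⌋ = 3; lat ⌊9.2161/1⌋ = 9.
Subsquare (5′×2.5′, letters a–x): lon ⌊0.8876/0.0833333⌋ = 10 → k; lat ⌊0.2161/0.0416667⌋ = 5 → f.

FI39kf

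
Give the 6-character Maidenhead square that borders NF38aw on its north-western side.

NF28xx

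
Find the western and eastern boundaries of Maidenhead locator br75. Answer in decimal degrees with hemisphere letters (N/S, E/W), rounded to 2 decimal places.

Field B=1, R=17: +1·20° lon, +17·10° lat → SW at lon -160°, lat 80°.
Square 7, 5: +7·2° lon, +5·1° lat → SW at lon -146°, lat 85°.
Cell spans 2° lon × 1° lat.
west 146.00° W, east 144.00° W.

146.00° W, 144.00° W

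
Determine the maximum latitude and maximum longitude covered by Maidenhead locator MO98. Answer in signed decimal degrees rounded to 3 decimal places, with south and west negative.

Field M=12, O=14: +12·20° lon, +14·10° lat → SW at lon 60°, lat 50°.
Square 9, 8: +9·2° lon, +8·1° lat → SW at lon 78°, lat 58°.
Cell spans 2° lon × 1° lat. NE corner is SW corner plus one full cell.
latitude 59.000, longitude 80.000.

59.000, 80.000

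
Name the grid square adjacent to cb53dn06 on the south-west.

CB53cn95

Longitude extended square 0; −1 → -1, wraps to 9, carry into subsquare.
Longitude subsquare d = 3; −1 → 2 = c.
Latitude extended square 6; −1 → 5.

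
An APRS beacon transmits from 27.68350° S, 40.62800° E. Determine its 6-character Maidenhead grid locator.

LG02hh

Offset from 180°W / 90°S: lon 220.6280°, lat 62.3165°.
Field (20°×10°, letters A–R): 220.6280/20 → 11 → L, 62.3165/10 → 6 → G; chars LG.
Square (2°×1°, digits 0–9): 0.6280/2 → 0, 2.3165/1 → 2; chars 02.
Subsquare (5′×2.5′, letters a–x): 0.6280/0.0833333 → 7 → h, 0.3165/0.0416667 → 7 → h; chars hh.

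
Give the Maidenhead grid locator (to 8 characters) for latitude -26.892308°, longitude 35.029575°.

Offset from 180°W / 90°S: lon 215.02957°, lat 63.10769°.
Field: 215.02957/20 → 10 → K, 63.10769/10 → 6 → G; chars KG.
Square: 15.02957/2 → 7, 3.10769/1 → 3; chars 73.
Subsquare: 1.02957/0.0833333 → 12 → m, 0.10769/0.0416667 → 2 → c; chars mc.
Extended square: 0.02957/0.00833333 → 3, 0.02436/0.00416667 → 5; chars 35.

KG73mc35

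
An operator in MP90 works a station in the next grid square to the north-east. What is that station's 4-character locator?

NP01

Longitude square 9; +1 → 10, wraps to 0, carry into field.
Longitude field M = 12; +1 → 13 = N.
Latitude square 0; +1 → 1.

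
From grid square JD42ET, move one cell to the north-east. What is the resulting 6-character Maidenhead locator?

JD42fu

Longitude subsquare e = 4; +1 → 5 = f.
Latitude subsquare t = 19; +1 → 20 = u.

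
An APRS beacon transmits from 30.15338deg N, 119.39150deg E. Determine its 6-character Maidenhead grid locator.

OM90qd

Shift to the Maidenhead origin (180°W, 90°S): lon 299.3915, lat 120.1534.
Field: 299.3915/20 → 14 → O, 120.1534/10 → 12 → M; chars OM.
Square: 19.3915/2 → 9, 0.1534/1 → 0; chars 90.
Subsquare: 1.3915/0.0833333 → 16 → q, 0.1534/0.0416667 → 3 → d; chars qd.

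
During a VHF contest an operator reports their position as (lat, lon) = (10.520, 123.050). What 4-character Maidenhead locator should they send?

Add 180° to longitude and 90° to latitude: 303.05, 100.52.
Field: lon ⌊303.05/20⌋ = 15 → P; lat ⌊100.52/10⌋ = 10 → K.
Square: lon ⌊3.05/2⌋ = 1; lat ⌊0.52/1⌋ = 0.

PK10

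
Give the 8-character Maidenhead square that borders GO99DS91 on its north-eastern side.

Longitude extended square 9; +1 → 10, wraps to 0, carry into subsquare.
Longitude subsquare d = 3; +1 → 4 = e.
Latitude extended square 1; +1 → 2.

GO99es02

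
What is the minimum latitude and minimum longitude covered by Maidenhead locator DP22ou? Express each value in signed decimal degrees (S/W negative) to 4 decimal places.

Field D=3, P=15: +3·20° lon, +15·10° lat → SW at lon -120°, lat 60°.
Square 2, 2: +2·2° lon, +2·1° lat → SW at lon -116°, lat 62°.
Subsquare o=14, u=20: +14·0.0833333° lon, +20·0.0416667° lat → SW at lon -114.833°, lat 62.8333°.
latitude 62.8333, longitude -114.8333.

62.8333, -114.8333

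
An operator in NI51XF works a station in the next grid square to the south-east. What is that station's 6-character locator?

NI61ae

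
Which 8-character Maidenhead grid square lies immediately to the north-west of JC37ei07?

JC37di98

Longitude extended square 0; −1 → -1, wraps to 9, carry into subsquare.
Longitude subsquare e = 4; −1 → 3 = d.
Latitude extended square 7; +1 → 8.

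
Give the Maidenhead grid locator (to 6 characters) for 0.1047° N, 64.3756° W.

Shift to the Maidenhead origin (180°W, 90°S): lon 115.6244, lat 90.1047.
Field: lon ⌊115.6244/20⌋ = 5 → F; lat ⌊90.1047/10⌋ = 9 → J.
Square: lon ⌊15.6244/2⌋ = 7; lat ⌊0.1047/1⌋ = 0.
Subsquare: lon ⌊1.6244/0.0833333⌋ = 19 → t; lat ⌊0.1047/0.0416667⌋ = 2 → c.

FJ70tc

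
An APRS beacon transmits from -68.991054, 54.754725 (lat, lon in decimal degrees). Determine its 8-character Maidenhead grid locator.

Offset from 180°W / 90°S: lon 234.75473°, lat 21.00895°.
Field: lon ⌊234.75473/20⌋ = 11 → L; lat ⌊21.00895/10⌋ = 2 → C.
Square: lon ⌊14.75473/2⌋ = 7; lat ⌊1.00895/1⌋ = 1.
Subsquare: lon ⌊0.75473/0.0833333⌋ = 9 → j; lat ⌊0.00895/0.0416667⌋ = 0 → a.
Extended square: lon ⌊0.00473/0.00833333⌋ = 0; lat ⌊0.00895/0.00416667⌋ = 2.

LC71ja02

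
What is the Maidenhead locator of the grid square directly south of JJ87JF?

Latitude subsquare f = 5; −1 → 4 = e.
The longitude characters are unchanged.

JJ87je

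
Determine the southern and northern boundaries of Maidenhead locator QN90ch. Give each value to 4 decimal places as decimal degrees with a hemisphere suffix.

Field Q=16, N=13: +16·20° lon, +13·10° lat → SW at lon 140°, lat 40°.
Square 9, 0: +9·2° lon, +0·1° lat → SW at lon 158°, lat 40°.
Subsquare c=2, h=7: +2·0.0833333° lon, +7·0.0416667° lat → SW at lon 158.167°, lat 40.2917°.
Cell spans 0.0833333° lon × 0.0416667° lat.
south 40.2917° N, north 40.3333° N.

40.2917° N, 40.3333° N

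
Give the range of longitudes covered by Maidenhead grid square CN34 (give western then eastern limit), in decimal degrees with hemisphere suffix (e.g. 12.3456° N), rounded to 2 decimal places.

Field C=2, N=13: +2·20° lon, +13·10° lat → SW at lon -140°, lat 40°.
Square 3, 4: +3·2° lon, +4·1° lat → SW at lon -134°, lat 44°.
Cell spans 2° lon × 1° lat.
west 134.00° W, east 132.00° W.

134.00° W, 132.00° W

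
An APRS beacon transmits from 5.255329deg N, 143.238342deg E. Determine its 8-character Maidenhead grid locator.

Add 180° to longitude and 90° to latitude: 323.23834, 95.25533.
Field: 323.23834/20 → 16 → Q, 95.25533/10 → 9 → J; chars QJ.
Square: 3.23834/2 → 1, 5.25533/1 → 5; chars 15.
Subsquare: 1.23834/0.0833333 → 14 → o, 0.25533/0.0416667 → 6 → g; chars og.
Extended square: 0.07168/0.00833333 → 8, 0.00533/0.00416667 → 1; chars 81.

QJ15og81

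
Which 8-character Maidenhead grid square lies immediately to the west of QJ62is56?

QJ62is46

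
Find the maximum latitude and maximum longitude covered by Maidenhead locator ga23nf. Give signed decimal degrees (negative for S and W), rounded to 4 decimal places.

Field G=6, A=0: +6·20° lon, +0·10° lat → SW at lon -60°, lat -90°.
Square 2, 3: +2·2° lon, +3·1° lat → SW at lon -56°, lat -87°.
Subsquare n=13, f=5: +13·0.0833333° lon, +5·0.0416667° lat → SW at lon -54.9167°, lat -86.7917°.
Cell spans 0.0833333° lon × 0.0416667° lat. NE corner is SW corner plus one full cell.
latitude -86.7500, longitude -54.8333.

-86.7500, -54.8333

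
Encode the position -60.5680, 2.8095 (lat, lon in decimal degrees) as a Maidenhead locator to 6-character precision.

JC19jk

Add 180° to longitude and 90° to latitude: 182.8095, 29.4320.
Field: lon ⌊182.8095/20⌋ = 9 → J; lat ⌊29.4320/10⌋ = 2 → C.
Square: lon ⌊2.8095/2⌋ = 1; lat ⌊9.4320/1⌋ = 9.
Subsquare: lon ⌊0.8095/0.0833333⌋ = 9 → j; lat ⌊0.4320/0.0416667⌋ = 10 → k.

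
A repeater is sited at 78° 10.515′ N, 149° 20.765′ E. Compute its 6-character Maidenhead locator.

Offset from 180°W / 90°S: lon 329.3461°, lat 168.1753°.
Field: 329.3461/20 → 16 → Q, 168.1753/10 → 16 → Q; chars QQ.
Square: 9.3461/2 → 4, 8.1753/1 → 8; chars 48.
Subsquare: 1.3461/0.0833333 → 16 → q, 0.1753/0.0416667 → 4 → e; chars qe.

QQ48qe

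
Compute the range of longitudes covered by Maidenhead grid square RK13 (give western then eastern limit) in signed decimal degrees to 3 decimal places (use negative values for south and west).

Field R=17, K=10: +17·20° lon, +10·10° lat → SW at lon 160°, lat 10°.
Square 1, 3: +1·2° lon, +3·1° lat → SW at lon 162°, lat 13°.
Cell spans 2° lon × 1° lat.
west 162.000, east 164.000.

162.000, 164.000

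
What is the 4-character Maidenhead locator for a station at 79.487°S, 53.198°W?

GB30

Shift to the Maidenhead origin (180°W, 90°S): lon 126.80, lat 10.51.
Field: lon ⌊126.80/20⌋ = 6 → G; lat ⌊10.51/10⌋ = 1 → B.
Square: lon ⌊6.80/2⌋ = 3; lat ⌊0.51/1⌋ = 0.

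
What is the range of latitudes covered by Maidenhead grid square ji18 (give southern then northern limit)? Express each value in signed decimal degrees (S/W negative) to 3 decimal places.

Field J=9, I=8: +9·20° lon, +8·10° lat → SW at lon 0°, lat -10°.
Square 1, 8: +1·2° lon, +8·1° lat → SW at lon 2°, lat -2°.
Cell spans 2° lon × 1° lat.
south -2.000, north -1.000.

-2.000, -1.000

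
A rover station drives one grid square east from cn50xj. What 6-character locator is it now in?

Longitude subsquare x = 23; +1 → 24, wraps to 0 = a, carry into square.
Longitude square 5; +1 → 6.
The latitude characters are unchanged.

CN60aj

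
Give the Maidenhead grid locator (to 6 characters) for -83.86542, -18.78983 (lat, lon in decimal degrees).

IA06od

Add 180° to longitude and 90° to latitude: 161.2102, 6.1346.
Field: lon ⌊161.2102/20⌋ = 8 → I; lat ⌊6.1346/10⌋ = 0 → A.
Square: lon ⌊1.2102/2⌋ = 0; lat ⌊6.1346/1⌋ = 6.
Subsquare: lon ⌊1.2102/0.0833333⌋ = 14 → o; lat ⌊0.1346/0.0416667⌋ = 3 → d.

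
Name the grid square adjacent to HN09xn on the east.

Longitude subsquare x = 23; +1 → 24, wraps to 0 = a, carry into square.
Longitude square 0; +1 → 1.
The latitude characters are unchanged.

HN19an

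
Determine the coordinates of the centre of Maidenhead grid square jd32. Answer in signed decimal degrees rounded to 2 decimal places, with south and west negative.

-57.50, 7.00

Field J=9, D=3: +9·20° lon, +3·10° lat → SW at lon 0°, lat -60°.
Square 3, 2: +3·2° lon, +2·1° lat → SW at lon 6°, lat -58°.
Cell spans 2° lon × 1° lat. Centre is SW corner plus half of each.
latitude -57.50, longitude 7.00.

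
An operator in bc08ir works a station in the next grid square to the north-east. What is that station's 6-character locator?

Longitude subsquare i = 8; +1 → 9 = j.
Latitude subsquare r = 17; +1 → 18 = s.

BC08js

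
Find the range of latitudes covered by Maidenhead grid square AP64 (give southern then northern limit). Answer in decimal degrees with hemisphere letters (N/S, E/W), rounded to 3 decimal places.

Field A=0, P=15: +0·20° lon, +15·10° lat → SW at lon -180°, lat 60°.
Square 6, 4: +6·2° lon, +4·1° lat → SW at lon -168°, lat 64°.
Cell spans 2° lon × 1° lat.
south 64.000° N, north 65.000° N.

64.000° N, 65.000° N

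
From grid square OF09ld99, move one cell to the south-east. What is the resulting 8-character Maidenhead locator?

OF09md08

Longitude extended square 9; +1 → 10, wraps to 0, carry into subsquare.
Longitude subsquare l = 11; +1 → 12 = m.
Latitude extended square 9; −1 → 8.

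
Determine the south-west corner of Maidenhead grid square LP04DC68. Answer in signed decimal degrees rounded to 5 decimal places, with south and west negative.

64.11667, 40.30000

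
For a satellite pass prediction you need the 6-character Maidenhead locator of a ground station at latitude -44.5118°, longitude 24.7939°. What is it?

Shift to the Maidenhead origin (180°W, 90°S): lon 204.7939, lat 45.4882.
Field: lon ⌊204.7939/20⌋ = 10 → K; lat ⌊45.4882/10⌋ = 4 → E.
Square: lon ⌊4.7939/2⌋ = 2; lat ⌊5.4882/1⌋ = 5.
Subsquare: lon ⌊0.7939/0.0833333⌋ = 9 → j; lat ⌊0.4882/0.0416667⌋ = 11 → l.

KE25jl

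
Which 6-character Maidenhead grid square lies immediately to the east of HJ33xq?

Longitude subsquare x = 23; +1 → 24, wraps to 0 = a, carry into square.
Longitude square 3; +1 → 4.
The latitude characters are unchanged.

HJ43aq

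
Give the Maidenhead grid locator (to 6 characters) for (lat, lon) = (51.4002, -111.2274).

DO41jj

Offset from 180°W / 90°S: lon 68.7726°, lat 141.4002°.
Field: 68.7726/20 → 3 → D, 141.4002/10 → 14 → O; chars DO.
Square: 8.7726/2 → 4, 1.4002/1 → 1; chars 41.
Subsquare: 0.7726/0.0833333 → 9 → j, 0.4002/0.0416667 → 9 → j; chars jj.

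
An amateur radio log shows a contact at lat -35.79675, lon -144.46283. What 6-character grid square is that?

BF74se

Offset from 180°W / 90°S: lon 35.5372°, lat 54.2032°.
Field: lon ⌊35.5372/20⌋ = 1 → B; lat ⌊54.2032/10⌋ = 5 → F.
Square: lon ⌊15.5372/2⌋ = 7; lat ⌊4.2032/1⌋ = 4.
Subsquare: lon ⌊1.5372/0.0833333⌋ = 18 → s; lat ⌊0.2032/0.0416667⌋ = 4 → e.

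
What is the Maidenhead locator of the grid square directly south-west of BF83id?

BF83hc

Longitude subsquare i = 8; −1 → 7 = h.
Latitude subsquare d = 3; −1 → 2 = c.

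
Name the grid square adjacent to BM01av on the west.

Longitude subsquare a = 0; −1 → -1, wraps to 23 = x, carry into square.
Longitude square 0; −1 → -1, wraps to 9, carry into field.
Longitude field B = 1; −1 → 0 = A.
The latitude characters are unchanged.

AM91xv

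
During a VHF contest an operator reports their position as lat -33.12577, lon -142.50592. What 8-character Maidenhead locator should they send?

BF86ru99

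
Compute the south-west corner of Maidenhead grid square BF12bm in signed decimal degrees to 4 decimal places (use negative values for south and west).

-37.5000, -157.9167

Field B=1, F=5: +1·20° lon, +5·10° lat → SW at lon -160°, lat -40°.
Square 1, 2: +1·2° lon, +2·1° lat → SW at lon -158°, lat -38°.
Subsquare b=1, m=12: +1·0.0833333° lon, +12·0.0416667° lat → SW at lon -157.917°, lat -37.5°.
latitude -37.5000, longitude -157.9167.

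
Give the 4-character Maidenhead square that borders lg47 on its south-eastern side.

Longitude square 4; +1 → 5.
Latitude square 7; −1 → 6.

LG56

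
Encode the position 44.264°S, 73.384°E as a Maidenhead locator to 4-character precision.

Shift to the Maidenhead origin (180°W, 90°S): lon 253.38, lat 45.74.
Field: 253.38/20 → 12 → M, 45.74/10 → 4 → E; chars ME.
Square: 13.38/2 → 6, 5.74/1 → 5; chars 65.

ME65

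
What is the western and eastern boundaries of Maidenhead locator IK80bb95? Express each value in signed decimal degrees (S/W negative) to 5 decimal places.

-3.84167, -3.83333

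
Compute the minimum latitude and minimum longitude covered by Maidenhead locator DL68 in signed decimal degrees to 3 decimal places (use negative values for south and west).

28.000, -108.000

Field D=3, L=11: +3·20° lon, +11·10° lat → SW at lon -120°, lat 20°.
Square 6, 8: +6·2° lon, +8·1° lat → SW at lon -108°, lat 28°.
latitude 28.000, longitude -108.000.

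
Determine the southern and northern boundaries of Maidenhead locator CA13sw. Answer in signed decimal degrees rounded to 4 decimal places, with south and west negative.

-86.0833, -86.0417

Field C=2, A=0: +2·20° lon, +0·10° lat → SW at lon -140°, lat -90°.
Square 1, 3: +1·2° lon, +3·1° lat → SW at lon -138°, lat -87°.
Subsquare s=18, w=22: +18·0.0833333° lon, +22·0.0416667° lat → SW at lon -136.5°, lat -86.0833°.
Cell spans 0.0833333° lon × 0.0416667° lat.
south -86.0833, north -86.0417.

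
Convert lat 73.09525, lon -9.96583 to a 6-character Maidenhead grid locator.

IQ53ac

Shift to the Maidenhead origin (180°W, 90°S): lon 170.0342, lat 163.0952.
Field: 170.0342/20 → 8 → I, 163.0952/10 → 16 → Q; chars IQ.
Square: 10.0342/2 → 5, 3.0952/1 → 3; chars 53.
Subsquare: 0.0342/0.0833333 → 0 → a, 0.0952/0.0416667 → 2 → c; chars ac.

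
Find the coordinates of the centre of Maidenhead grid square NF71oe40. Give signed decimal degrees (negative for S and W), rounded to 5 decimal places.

Field N=13, F=5: +13·20° lon, +5·10° lat → SW at lon 80°, lat -40°.
Square 7, 1: +7·2° lon, +1·1° lat → SW at lon 94°, lat -39°.
Subsquare o=14, e=4: +14·0.0833333° lon, +4·0.0416667° lat → SW at lon 95.1667°, lat -38.8333°.
Extended square 4, 0: +4·0.00833333° lon, +0·0.00416667° lat → SW at lon 95.2°, lat -38.8333°.
Cell spans 0.00833333° lon × 0.00416667° lat. Centre is SW corner plus half of each.
latitude -38.83125, longitude 95.20417.

-38.83125, 95.20417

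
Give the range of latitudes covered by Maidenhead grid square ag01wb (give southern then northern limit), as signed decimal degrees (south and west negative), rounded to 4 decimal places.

-28.9583, -28.9167

Field A=0, G=6: +0·20° lon, +6·10° lat → SW at lon -180°, lat -30°.
Square 0, 1: +0·2° lon, +1·1° lat → SW at lon -180°, lat -29°.
Subsquare w=22, b=1: +22·0.0833333° lon, +1·0.0416667° lat → SW at lon -178.167°, lat -28.9583°.
Cell spans 0.0833333° lon × 0.0416667° lat.
south -28.9583, north -28.9167.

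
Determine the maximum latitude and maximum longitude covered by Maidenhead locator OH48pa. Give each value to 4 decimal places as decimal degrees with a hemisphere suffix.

11.9583° S, 109.3333° E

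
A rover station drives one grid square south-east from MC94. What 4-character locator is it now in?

NC03

Longitude square 9; +1 → 10, wraps to 0, carry into field.
Longitude field M = 12; +1 → 13 = N.
Latitude square 4; −1 → 3.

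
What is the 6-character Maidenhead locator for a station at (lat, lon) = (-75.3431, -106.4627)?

DB64sp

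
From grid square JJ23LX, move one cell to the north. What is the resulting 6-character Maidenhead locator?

JJ24la

Latitude subsquare x = 23; +1 → 24, wraps to 0 = a, carry into square.
Latitude square 3; +1 → 4.
The longitude characters are unchanged.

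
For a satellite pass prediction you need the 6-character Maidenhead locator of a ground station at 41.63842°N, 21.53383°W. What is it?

Shift to the Maidenhead origin (180°W, 90°S): lon 158.4662, lat 131.6384.
Field: lon ⌊158.4662/20⌋ = 7 → H; lat ⌊131.6384/10⌋ = 13 → N.
Square: lon ⌊18.4662/2⌋ = 9; lat ⌊1.6384/1⌋ = 1.
Subsquare: lon ⌊0.4662/0.0833333⌋ = 5 → f; lat ⌊0.6384/0.0416667⌋ = 15 → p.

HN91fp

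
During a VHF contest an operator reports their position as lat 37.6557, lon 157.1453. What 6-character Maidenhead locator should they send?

QM87np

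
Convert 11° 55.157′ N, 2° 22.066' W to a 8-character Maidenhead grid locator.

IK81tw50

Add 180° to longitude and 90° to latitude: 177.63223, 101.91928.
Field (20°×10°, letters A–R): lon ⌊177.63223/20⌋ = 8 → I; lat ⌊101.91928/10⌋ = 10 → K.
Square (2°×1°, digits 0–9): lon ⌊17.63223/2⌋ = 8; lat ⌊1.91928/1⌋ = 1.
Subsquare (5′×2.5′, letters a–x): lon ⌊1.63223/0.0833333⌋ = 19 → t; lat ⌊0.91928/0.0416667⌋ = 22 → w.
Extended square (30″×15″, digits 0–9): lon ⌊0.04890/0.00833333⌋ = 5; lat ⌊0.00262/0.00416667⌋ = 0.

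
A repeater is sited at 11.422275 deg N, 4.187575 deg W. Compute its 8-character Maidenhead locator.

IK71vk71

Add 180° to longitude and 90° to latitude: 175.81242, 101.42227.
Field (20°×10°, letters A–R): 175.81242/20 → 8 → I, 101.42227/10 → 10 → K; chars IK.
Square (2°×1°, digits 0–9): 15.81242/2 → 7, 1.42227/1 → 1; chars 71.
Subsquare (5′×2.5′, letters a–x): 1.81242/0.0833333 → 21 → v, 0.42227/0.0416667 → 10 → k; chars vk.
Extended square (30″×15″, digits 0–9): 0.06242/0.00833333 → 7, 0.00561/0.00416667 → 1; chars 71.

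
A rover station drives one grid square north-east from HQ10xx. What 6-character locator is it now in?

HQ21aa

Longitude subsquare x = 23; +1 → 24, wraps to 0 = a, carry into square.
Longitude square 1; +1 → 2.
Latitude subsquare x = 23; +1 → 24, wraps to 0 = a, carry into square.
Latitude square 0; +1 → 1.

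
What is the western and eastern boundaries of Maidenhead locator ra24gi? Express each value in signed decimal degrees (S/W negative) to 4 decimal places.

Field R=17, A=0: +17·20° lon, +0·10° lat → SW at lon 160°, lat -90°.
Square 2, 4: +2·2° lon, +4·1° lat → SW at lon 164°, lat -86°.
Subsquare g=6, i=8: +6·0.0833333° lon, +8·0.0416667° lat → SW at lon 164.5°, lat -85.6667°.
Cell spans 0.0833333° lon × 0.0416667° lat.
west 164.5000, east 164.5833.

164.5000, 164.5833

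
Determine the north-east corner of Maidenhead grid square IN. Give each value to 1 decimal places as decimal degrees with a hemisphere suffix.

50.0° N, 0.0° E

Field I=8, N=13: +8·20° lon, +13·10° lat → SW at lon -20°, lat 40°.
Cell spans 20° lon × 10° lat. NE corner is SW corner plus one full cell.
latitude 50.0° N, longitude 0.0° E.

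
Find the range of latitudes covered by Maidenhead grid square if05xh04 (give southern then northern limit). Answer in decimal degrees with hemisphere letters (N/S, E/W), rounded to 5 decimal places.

Field I=8, F=5: +8·20° lon, +5·10° lat → SW at lon -20°, lat -40°.
Square 0, 5: +0·2° lon, +5·1° lat → SW at lon -20°, lat -35°.
Subsquare x=23, h=7: +23·0.0833333° lon, +7·0.0416667° lat → SW at lon -18.0833°, lat -34.7083°.
Extended square 0, 4: +0·0.00833333° lon, +4·0.00416667° lat → SW at lon -18.0833°, lat -34.6917°.
Cell spans 0.00833333° lon × 0.00416667° lat.
south 34.69167° S, north 34.68750° S.

34.69167° S, 34.68750° S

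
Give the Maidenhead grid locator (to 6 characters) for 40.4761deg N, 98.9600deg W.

EN00ml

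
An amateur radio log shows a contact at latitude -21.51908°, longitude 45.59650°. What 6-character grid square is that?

LG28tl

Shift to the Maidenhead origin (180°W, 90°S): lon 225.5965, lat 68.4809.
Field: 225.5965/20 → 11 → L, 68.4809/10 → 6 → G; chars LG.
Square: 5.5965/2 → 2, 8.4809/1 → 8; chars 28.
Subsquare: 1.5965/0.0833333 → 19 → t, 0.4809/0.0416667 → 11 → l; chars tl.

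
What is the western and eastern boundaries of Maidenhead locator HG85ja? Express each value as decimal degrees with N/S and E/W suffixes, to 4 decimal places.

23.2500° W, 23.1667° W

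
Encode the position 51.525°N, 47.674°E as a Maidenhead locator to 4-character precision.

Offset from 180°W / 90°S: lon 227.67°, lat 141.53°.
Field: 227.67/20 → 11 → L, 141.53/10 → 14 → O; chars LO.
Square: 7.67/2 → 3, 1.53/1 → 1; chars 31.

LO31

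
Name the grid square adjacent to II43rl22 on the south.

Latitude extended square 2; −1 → 1.
The longitude characters are unchanged.

II43rl21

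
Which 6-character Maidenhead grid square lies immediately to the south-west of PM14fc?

PM14eb

Longitude subsquare f = 5; −1 → 4 = e.
Latitude subsquare c = 2; −1 → 1 = b.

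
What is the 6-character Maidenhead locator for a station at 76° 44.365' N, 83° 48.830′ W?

EQ86cr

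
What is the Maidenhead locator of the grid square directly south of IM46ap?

IM46ao

Latitude subsquare p = 15; −1 → 14 = o.
The longitude characters are unchanged.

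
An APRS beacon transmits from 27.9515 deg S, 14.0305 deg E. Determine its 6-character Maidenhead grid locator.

Offset from 180°W / 90°S: lon 194.0305°, lat 62.0485°.
Field (20°×10°, letters A–R): 194.0305/20 → 9 → J, 62.0485/10 → 6 → G; chars JG.
Square (2°×1°, digits 0–9): 14.0305/2 → 7, 2.0485/1 → 2; chars 72.
Subsquare (5′×2.5′, letters a–x): 0.0305/0.0833333 → 0 → a, 0.0485/0.0416667 → 1 → b; chars ab.

JG72ab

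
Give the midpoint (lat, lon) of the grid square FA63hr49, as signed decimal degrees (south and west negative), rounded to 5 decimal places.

-86.25208, -67.37917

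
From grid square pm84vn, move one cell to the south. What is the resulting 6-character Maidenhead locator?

Latitude subsquare n = 13; −1 → 12 = m.
The longitude characters are unchanged.

PM84vm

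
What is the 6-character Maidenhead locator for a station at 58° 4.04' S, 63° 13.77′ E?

MD11ow

Offset from 180°W / 90°S: lon 243.2295°, lat 31.9327°.
Field (20°×10°, letters A–R): 243.2295/20 → 12 → M, 31.9327/10 → 3 → D; chars MD.
Square (2°×1°, digits 0–9): 3.2295/2 → 1, 1.9327/1 → 1; chars 11.
Subsquare (5′×2.5′, letters a–x): 1.2295/0.0833333 → 14 → o, 0.9327/0.0416667 → 22 → w; chars ow.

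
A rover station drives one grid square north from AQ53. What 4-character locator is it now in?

AQ54

Latitude square 3; +1 → 4.
The longitude characters are unchanged.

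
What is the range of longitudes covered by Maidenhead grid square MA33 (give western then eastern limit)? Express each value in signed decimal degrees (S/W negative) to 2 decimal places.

66.00, 68.00

Field M=12, A=0: +12·20° lon, +0·10° lat → SW at lon 60°, lat -90°.
Square 3, 3: +3·2° lon, +3·1° lat → SW at lon 66°, lat -87°.
Cell spans 2° lon × 1° lat.
west 66.00, east 68.00.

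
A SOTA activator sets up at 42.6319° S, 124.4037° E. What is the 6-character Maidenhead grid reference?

Offset from 180°W / 90°S: lon 304.4037°, lat 47.3681°.
Field: lon ⌊304.4037/20⌋ = 15 → P; lat ⌊47.3681/10⌋ = 4 → E.
Square: lon ⌊4.4037/2⌋ = 2; lat ⌊7.3681/1⌋ = 7.
Subsquare: lon ⌊0.4037/0.0833333⌋ = 4 → e; lat ⌊0.3681/0.0416667⌋ = 8 → i.

PE27ei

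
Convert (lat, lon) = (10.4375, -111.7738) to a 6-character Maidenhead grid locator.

Shift to the Maidenhead origin (180°W, 90°S): lon 68.2262, lat 100.4375.
Field: lon ⌊68.2262/20⌋ = 3 → D; lat ⌊100.4375/10⌋ = 10 → K.
Square: lon ⌊8.2262/2⌋ = 4; lat ⌊0.4375/1⌋ = 0.
Subsquare: lon ⌊0.2262/0.0833333⌋ = 2 → c; lat ⌊0.4375/0.0416667⌋ = 10 → k.

DK40ck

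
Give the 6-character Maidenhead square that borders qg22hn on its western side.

QG22gn

Longitude subsquare h = 7; −1 → 6 = g.
The latitude characters are unchanged.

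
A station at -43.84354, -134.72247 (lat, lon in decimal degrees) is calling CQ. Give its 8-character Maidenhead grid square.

CE26pd37

Add 180° to longitude and 90° to latitude: 45.27753, 46.15646.
Field: lon ⌊45.27753/20⌋ = 2 → C; lat ⌊46.15646/10⌋ = 4 → E.
Square: lon ⌊5.27753/2⌋ = 2; lat ⌊6.15646/1⌋ = 6.
Subsquare: lon ⌊1.27753/0.0833333⌋ = 15 → p; lat ⌊0.15646/0.0416667⌋ = 3 → d.
Extended square: lon ⌊0.02753/0.00833333⌋ = 3; lat ⌊0.03146/0.00416667⌋ = 7.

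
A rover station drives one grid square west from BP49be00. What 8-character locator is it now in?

Longitude extended square 0; −1 → -1, wraps to 9, carry into subsquare.
Longitude subsquare b = 1; −1 → 0 = a.
The latitude characters are unchanged.

BP49ae90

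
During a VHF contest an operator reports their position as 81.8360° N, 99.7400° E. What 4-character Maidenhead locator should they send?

Offset from 180°W / 90°S: lon 279.74°, lat 171.84°.
Field (20°×10°, letters A–R): lon ⌊279.74/20⌋ = 13 → N; lat ⌊171.84/10⌋ = 17 → R.
Square (2°×1°, digits 0–9): lon ⌊19.74/2⌋ = 9; lat ⌊1.84/1⌋ = 1.

NR91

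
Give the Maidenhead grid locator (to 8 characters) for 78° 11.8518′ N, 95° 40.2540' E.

NQ78ue07

Offset from 180°W / 90°S: lon 275.67090°, lat 168.19753°.
Field: 275.67090/20 → 13 → N, 168.19753/10 → 16 → Q; chars NQ.
Square: 15.67090/2 → 7, 8.19753/1 → 8; chars 78.
Subsquare: 1.67090/0.0833333 → 20 → u, 0.19753/0.0416667 → 4 → e; chars ue.
Extended square: 0.00423/0.00833333 → 0, 0.03086/0.00416667 → 7; chars 07.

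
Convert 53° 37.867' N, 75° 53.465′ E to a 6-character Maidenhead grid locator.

MO73wp

Offset from 180°W / 90°S: lon 255.8911°, lat 143.6311°.
Field (20°×10°, letters A–R): 255.8911/20 → 12 → M, 143.6311/10 → 14 → O; chars MO.
Square (2°×1°, digits 0–9): 15.8911/2 → 7, 3.6311/1 → 3; chars 73.
Subsquare (5′×2.5′, letters a–x): 1.8911/0.0833333 → 22 → w, 0.6311/0.0416667 → 15 → p; chars wp.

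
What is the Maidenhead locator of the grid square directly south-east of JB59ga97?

Longitude extended square 9; +1 → 10, wraps to 0, carry into subsquare.
Longitude subsquare g = 6; +1 → 7 = h.
Latitude extended square 7; −1 → 6.

JB59ha06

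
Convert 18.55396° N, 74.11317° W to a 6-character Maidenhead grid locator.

FK28wn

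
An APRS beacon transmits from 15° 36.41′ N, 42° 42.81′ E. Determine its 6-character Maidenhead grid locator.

Offset from 180°W / 90°S: lon 222.7135°, lat 105.6068°.
Field: lon ⌊222.7135/20⌋ = 11 → L; lat ⌊105.6068/10⌋ = 10 → K.
Square: lon ⌊2.7135/2⌋ = 1; lat ⌊5.6068/1⌋ = 5.
Subsquare: lon ⌊0.7135/0.0833333⌋ = 8 → i; lat ⌊0.6068/0.0416667⌋ = 14 → o.

LK15io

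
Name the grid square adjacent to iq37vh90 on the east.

Longitude extended square 9; +1 → 10, wraps to 0, carry into subsquare.
Longitude subsquare v = 21; +1 → 22 = w.
The latitude characters are unchanged.

IQ37wh00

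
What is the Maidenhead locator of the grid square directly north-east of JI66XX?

Longitude subsquare x = 23; +1 → 24, wraps to 0 = a, carry into square.
Longitude square 6; +1 → 7.
Latitude subsquare x = 23; +1 → 24, wraps to 0 = a, carry into square.
Latitude square 6; +1 → 7.

JI77aa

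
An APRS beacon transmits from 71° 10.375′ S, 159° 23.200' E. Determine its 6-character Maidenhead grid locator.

QB98qt

Shift to the Maidenhead origin (180°W, 90°S): lon 339.3867, lat 18.8271.
Field: lon ⌊339.3867/20⌋ = 16 → Q; lat ⌊18.8271/10⌋ = 1 → B.
Square: lon ⌊19.3867/2⌋ = 9; lat ⌊8.8271/1⌋ = 8.
Subsquare: lon ⌊1.3867/0.0833333⌋ = 16 → q; lat ⌊0.8271/0.0416667⌋ = 19 → t.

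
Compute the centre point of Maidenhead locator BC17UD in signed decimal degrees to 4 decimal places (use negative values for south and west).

-62.8542, -156.2917

Field B=1, C=2: +1·20° lon, +2·10° lat → SW at lon -160°, lat -70°.
Square 1, 7: +1·2° lon, +7·1° lat → SW at lon -158°, lat -63°.
Subsquare u=20, d=3: +20·0.0833333° lon, +3·0.0416667° lat → SW at lon -156.333°, lat -62.875°.
Cell spans 0.0833333° lon × 0.0416667° lat. Centre is SW corner plus half of each.
latitude -62.8542, longitude -156.2917.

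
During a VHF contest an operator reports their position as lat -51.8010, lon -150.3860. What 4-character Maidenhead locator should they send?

Offset from 180°W / 90°S: lon 29.61°, lat 38.20°.
Field: lon ⌊29.61/20⌋ = 1 → B; lat ⌊38.20/10⌋ = 3 → D.
Square: lon ⌊9.61/2⌋ = 4; lat ⌊8.20/1⌋ = 8.

BD48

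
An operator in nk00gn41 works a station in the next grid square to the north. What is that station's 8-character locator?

NK00gn42

Latitude extended square 1; +1 → 2.
The longitude characters are unchanged.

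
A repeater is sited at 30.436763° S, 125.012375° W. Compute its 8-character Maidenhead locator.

Shift to the Maidenhead origin (180°W, 90°S): lon 54.98762, lat 59.56324.
Field (20°×10°, letters A–R): 54.98762/20 → 2 → C, 59.56324/10 → 5 → F; chars CF.
Square (2°×1°, digits 0–9): 14.98762/2 → 7, 9.56324/1 → 9; chars 79.
Subsquare (5′×2.5′, letters a–x): 0.98762/0.0833333 → 11 → l, 0.56324/0.0416667 → 13 → n; chars ln.
Extended square (30″×15″, digits 0–9): 0.07096/0.00833333 → 8, 0.02157/0.00416667 → 5; chars 85.

CF79ln85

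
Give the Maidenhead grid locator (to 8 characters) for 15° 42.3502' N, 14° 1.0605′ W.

Shift to the Maidenhead origin (180°W, 90°S): lon 165.98233, lat 105.70584.
Field (20°×10°, letters A–R): 165.98233/20 → 8 → I, 105.70584/10 → 10 → K; chars IK.
Square (2°×1°, digits 0–9): 5.98233/2 → 2, 5.70584/1 → 5; chars 25.
Subsquare (5′×2.5′, letters a–x): 1.98233/0.0833333 → 23 → x, 0.70584/0.0416667 → 16 → q; chars xq.
Extended square (30″×15″, digits 0–9): 0.06566/0.00833333 → 7, 0.03917/0.00416667 → 9; chars 79.

IK25xq79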